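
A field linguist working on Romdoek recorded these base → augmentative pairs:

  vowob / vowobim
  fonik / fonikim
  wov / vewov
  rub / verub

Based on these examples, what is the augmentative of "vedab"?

rub and vowob both end in -b yet inflect differently (verub, vowobim), so the final letter is not what conditions the rule; the number of vowels is.
"vedab" has 2 vowels. The stems with 2 vowels (fonik → fonikim, vowob → vowobim) add -im.
So vedab → vedabim.

vedabim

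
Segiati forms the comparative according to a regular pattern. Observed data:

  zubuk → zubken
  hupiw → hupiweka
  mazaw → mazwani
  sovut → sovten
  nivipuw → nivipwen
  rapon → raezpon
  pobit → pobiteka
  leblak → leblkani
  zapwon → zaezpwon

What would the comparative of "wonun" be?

wonnen

"wonun" has last vowel 'u'. The stems whose last vowel is 'u' (nivipuw → nivipwen, sovut → sovten, zubuk → zubken) delete the last vowel and add -en.
So wonun → wonnen.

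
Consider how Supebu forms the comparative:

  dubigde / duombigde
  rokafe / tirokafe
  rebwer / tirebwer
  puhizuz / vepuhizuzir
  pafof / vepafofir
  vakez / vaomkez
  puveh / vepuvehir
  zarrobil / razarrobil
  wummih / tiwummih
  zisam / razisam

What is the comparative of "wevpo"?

tiwevpo

puveh and wummih both end in -h yet inflect differently (vepuvehir, tiwummih), so the final letter is not what conditions the rule; the first letter is.
"wevpo" begins with w-. The one such stem in the data (wummih → tiwummih) adds the prefix ti-, so the same rule applies.
So wevpo → tiwevpo.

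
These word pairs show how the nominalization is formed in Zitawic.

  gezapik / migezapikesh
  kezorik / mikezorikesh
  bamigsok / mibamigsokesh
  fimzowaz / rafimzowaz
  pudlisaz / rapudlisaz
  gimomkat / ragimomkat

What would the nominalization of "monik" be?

"monik" ends in -k. The stems ending in -k (gezapik → migezapikesh, kezorik → mikezorikesh, bamigsok → mibamigsokesh) add mi- … -esh around the stem.
The other pattern: stems ending in -t or -z add the prefix ra-.
So monik → mimonikesh.

mimonikesh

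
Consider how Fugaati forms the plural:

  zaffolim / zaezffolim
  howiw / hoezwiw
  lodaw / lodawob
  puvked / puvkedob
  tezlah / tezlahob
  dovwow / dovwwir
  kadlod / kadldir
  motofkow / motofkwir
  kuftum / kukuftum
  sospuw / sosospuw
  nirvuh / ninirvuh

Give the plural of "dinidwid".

"dinidwid" has last vowel 'i'. The stems whose last vowel is 'i' (zaffolim → zaezffolim, howiw → hoezwiw) insert -ez- after the first vowel.
The other patterns: stems whose last vowel is 'a' or 'e' add -ob; stems whose last vowel is 'o' delete the last vowel and add -ir; stems whose last vowel is 'u' repeat the first consonant+vowel as a prefix.
So dinidwid → dieznidwid.

dieznidwid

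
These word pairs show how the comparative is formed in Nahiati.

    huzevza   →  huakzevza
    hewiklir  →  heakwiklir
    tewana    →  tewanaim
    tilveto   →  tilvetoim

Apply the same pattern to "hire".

hiakre

"hire" begins with h-. The stems beginning with h- (huzevza → huakzevza, hewiklir → heakwiklir) insert -ak- after the first vowel.
The other pattern: stems beginning with t- add -im.
So hire → hiakre.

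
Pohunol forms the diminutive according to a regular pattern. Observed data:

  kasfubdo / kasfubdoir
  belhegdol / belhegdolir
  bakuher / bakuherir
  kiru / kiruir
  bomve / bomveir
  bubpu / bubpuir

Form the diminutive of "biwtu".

biwtuir

Every pair shown (kasfubdo → kasfubdoir, belhegdol → belhegdolir, bakuher → bakuherir, …) follows the same rule: add -ir.
So biwtu → biwtuir.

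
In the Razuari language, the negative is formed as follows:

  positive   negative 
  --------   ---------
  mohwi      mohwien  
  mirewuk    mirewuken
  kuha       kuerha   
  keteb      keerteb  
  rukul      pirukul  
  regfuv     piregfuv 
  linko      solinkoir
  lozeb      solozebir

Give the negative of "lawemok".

solawemokir

"lawemok" begins with l-. The stems beginning with l- (linko → solinkoir, lozeb → solozebir) add so- … -ir around the stem.
The other patterns: stems beginning with m- add -en; stems beginning with k- insert -er- after the first vowel; stems beginning with r- add the prefix pi-.
So lawemok → solawemokir.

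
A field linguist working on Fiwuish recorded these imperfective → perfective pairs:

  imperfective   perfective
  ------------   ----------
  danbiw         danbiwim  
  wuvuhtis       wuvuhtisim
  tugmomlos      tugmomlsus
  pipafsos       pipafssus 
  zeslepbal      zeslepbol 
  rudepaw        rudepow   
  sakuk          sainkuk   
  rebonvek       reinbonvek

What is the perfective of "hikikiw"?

hikikiwim

wuvuhtis and tugmomlos both end in -s yet inflect differently (wuvuhtisim, tugmomlsus), so the final letter is not what conditions the rule; the last vowel is.
"hikikiw" has last vowel 'i'. The stems whose last vowel is 'i' (danbiw → danbiwim, wuvuhtis → wuvuhtisim) add -im.
The other patterns: stems whose last vowel is 'o' delete the last vowel and add -us; stems whose last vowel is 'a' change the last vowel to 'o'; stems whose last vowel is 'e' or 'u' insert -in- after the first vowel.
So hikikiw → hikikiwim.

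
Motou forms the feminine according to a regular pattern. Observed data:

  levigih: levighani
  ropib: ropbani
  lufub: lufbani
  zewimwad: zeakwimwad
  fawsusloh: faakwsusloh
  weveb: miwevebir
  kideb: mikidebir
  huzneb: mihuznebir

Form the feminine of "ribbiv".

ribbvani

levigih and fawsusloh both end in -h yet inflect differently (levighani, faakwsusloh), so the final letter is not what conditions the rule; the last vowel is.
"ribbiv" has last vowel 'i'. The stems whose last vowel is 'i' (levigih → levighani, ropib → ropbani) delete the last vowel and add -ani.
The other patterns: stems whose last vowel is 'a' or 'o' insert -ak- after the first vowel; stems whose last vowel is 'e' add mi- … -ir around the stem.
So ribbiv → ribbvani.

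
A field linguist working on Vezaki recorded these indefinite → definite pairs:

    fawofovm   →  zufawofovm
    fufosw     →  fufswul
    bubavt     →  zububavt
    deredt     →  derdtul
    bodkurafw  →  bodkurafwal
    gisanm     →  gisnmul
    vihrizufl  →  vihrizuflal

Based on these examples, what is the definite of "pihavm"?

zupihavm

bubavt and deredt both end in -t yet inflect differently (zububavt, derdtul), so the final letter is not what conditions the rule; the second-to-last letter is.
"pihavm" has second-to-last letter 'v'. The stems whose second-to-last letter is 'v' (bubavt → zububavt, fawofovm → zufawofovm) add the prefix zu-.
So pihavm → zupihavm.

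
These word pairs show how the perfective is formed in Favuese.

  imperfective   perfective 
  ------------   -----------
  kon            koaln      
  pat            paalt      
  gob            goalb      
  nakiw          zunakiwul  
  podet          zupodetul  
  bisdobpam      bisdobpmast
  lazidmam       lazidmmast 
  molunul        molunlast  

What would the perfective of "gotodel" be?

pat and podet both end in -t yet inflect differently (paalt, zupodetul), so the final letter is not what conditions the rule; the number of vowels is.
"gotodel" has 3 vowels. The stems with 3 vowels (bisdobpam → bisdobpmast, lazidmam → lazidmmast, molunul → molunlast) delete the last vowel and add -ast.
The other patterns: stems with 1 vowel insert -al- after the first vowel; stems with 2 vowels add zu- … -ul around the stem.
So gotodel → gotodlast.

gotodlast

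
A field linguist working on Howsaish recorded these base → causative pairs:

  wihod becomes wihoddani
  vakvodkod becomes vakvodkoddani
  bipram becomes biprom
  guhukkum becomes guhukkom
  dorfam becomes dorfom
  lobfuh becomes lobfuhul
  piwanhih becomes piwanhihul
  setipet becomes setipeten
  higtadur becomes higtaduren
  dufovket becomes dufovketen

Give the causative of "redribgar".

redribgaren

guhukkum and lobfuh both have last vowel 'u' yet inflect differently (guhukkom, lobfuhul), so the last vowel is not what conditions the rule; the final letter is.
"redribgar" ends in -r. The one such stem in the data (higtadur → higtaduren) adds -en, so the same rule applies.
The other patterns: stems ending in -d double the final consonant and add -ani; stems ending in -m change the last vowel to 'o'; stems ending in -h add -ul.
So redribgar → redribgaren.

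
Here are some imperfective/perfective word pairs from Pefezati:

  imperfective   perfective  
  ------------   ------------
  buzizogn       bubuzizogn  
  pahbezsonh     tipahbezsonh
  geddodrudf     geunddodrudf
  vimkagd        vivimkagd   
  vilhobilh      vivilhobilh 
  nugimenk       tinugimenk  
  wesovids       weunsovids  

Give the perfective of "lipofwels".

lilipofwels

pahbezsonh and vilhobilh both end in -h yet inflect differently (tipahbezsonh, vivilhobilh), so the final letter is not what conditions the rule; the second-to-last letter is.
"lipofwels" has second-to-last letter 'l'. The one such stem in the data (vilhobilh → vivilhobilh) repeats the first consonant+vowel as a prefix (as do vimkagd, buzizogn), so the same rule applies.
The other patterns: stems whose second-to-last letter is 'n' add the prefix ti-; stems whose second-to-last letter is 'd' insert -un- after the first vowel.
So lipofwels → lilipofwels.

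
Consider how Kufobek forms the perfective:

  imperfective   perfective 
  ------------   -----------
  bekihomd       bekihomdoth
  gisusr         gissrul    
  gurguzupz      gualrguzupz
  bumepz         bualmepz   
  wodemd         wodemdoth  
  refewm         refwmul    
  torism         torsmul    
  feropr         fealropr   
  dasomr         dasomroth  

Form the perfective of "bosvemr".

bosvemroth

feropr and dasomr both end in -r yet inflect differently (fealropr, dasomroth), so the final letter is not what conditions the rule; the second-to-last letter is.
"bosvemr" has second-to-last letter 'm'. The stems whose second-to-last letter is 'm' (dasomr → dasomroth, bekihomd → bekihomdoth, wodemd → wodemdoth) add -oth.
So bosvemr → bosvemroth.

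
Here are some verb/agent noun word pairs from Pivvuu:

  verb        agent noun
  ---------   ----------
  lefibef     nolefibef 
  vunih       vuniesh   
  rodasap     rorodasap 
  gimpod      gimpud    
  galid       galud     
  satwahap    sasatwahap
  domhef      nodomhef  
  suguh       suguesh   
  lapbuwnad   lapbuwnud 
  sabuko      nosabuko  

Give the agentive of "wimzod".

vunih and galid both have last vowel 'i' yet inflect differently (vuniesh, galud), so the last vowel is not what conditions the rule; the final letter is.
"wimzod" ends in -d. The stems ending in -d (gimpod → gimpud, galid → galud, lapbuwnad → lapbuwnud) change the last vowel to 'u'.
So wimzod → wimzud.

wimzud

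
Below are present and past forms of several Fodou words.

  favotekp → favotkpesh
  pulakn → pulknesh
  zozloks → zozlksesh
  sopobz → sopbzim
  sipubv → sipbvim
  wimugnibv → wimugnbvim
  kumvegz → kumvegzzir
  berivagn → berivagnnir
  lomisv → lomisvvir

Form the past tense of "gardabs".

sopobz and kumvegz both end in -z yet inflect differently (sopbzim, kumvegzzir), so the final letter is not what conditions the rule; the second-to-last letter is.
"gardabs" has second-to-last letter 'b'. The stems whose second-to-last letter is 'b' (sopobz → sopbzim, sipubv → sipbvim, wimugnibv → wimugnbvim) delete the last vowel and add -im.
So gardabs → gardbsim.

gardbsim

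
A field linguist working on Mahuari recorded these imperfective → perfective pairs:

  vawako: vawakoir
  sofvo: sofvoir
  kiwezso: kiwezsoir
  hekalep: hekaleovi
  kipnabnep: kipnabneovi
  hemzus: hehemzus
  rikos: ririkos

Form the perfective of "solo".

"solo" ends in -o. The stems ending in -o (vawako → vawakoir, sofvo → sofvoir, kiwezso → kiwezsoir) add -ir.
The other patterns: stems ending in -p drop the final letter and add -ovi; stems ending in -s repeat the first consonant+vowel as a prefix.
So solo → soloir.

soloir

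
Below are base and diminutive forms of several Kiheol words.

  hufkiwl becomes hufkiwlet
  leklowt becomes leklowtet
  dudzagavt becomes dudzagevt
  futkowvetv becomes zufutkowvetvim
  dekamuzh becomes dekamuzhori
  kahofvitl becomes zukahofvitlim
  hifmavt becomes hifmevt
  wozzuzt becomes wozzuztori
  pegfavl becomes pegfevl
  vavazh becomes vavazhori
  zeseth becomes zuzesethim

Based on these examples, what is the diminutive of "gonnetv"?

wozzuzt and dudzagavt both end in -t yet inflect differently (wozzuztori, dudzagevt), so the final letter is not what conditions the rule; the second-to-last letter is.
"gonnetv" has second-to-last letter 't'. The stems whose second-to-last letter is 't' (futkowvetv → zufutkowvetvim, kahofvitl → zukahofvitlim, zeseth → zuzesethim) add zu- … -im around the stem.
So gonnetv → zugonnetvim.

zugonnetvim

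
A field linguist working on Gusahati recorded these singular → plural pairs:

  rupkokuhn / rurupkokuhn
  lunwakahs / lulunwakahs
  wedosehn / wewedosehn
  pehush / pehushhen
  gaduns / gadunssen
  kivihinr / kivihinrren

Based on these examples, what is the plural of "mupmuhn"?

mumupmuhn

"mupmuhn" has second-to-last letter 'h'. The stems whose second-to-last letter is 'h' (rupkokuhn → rurupkokuhn, lunwakahs → lulunwakahs, wedosehn → wewedosehn) repeat the first consonant+vowel as a prefix.
The other pattern: stems whose second-to-last letter is 'n' or 's' double the final consonant and add -en.
So mupmuhn → mumupmuhn.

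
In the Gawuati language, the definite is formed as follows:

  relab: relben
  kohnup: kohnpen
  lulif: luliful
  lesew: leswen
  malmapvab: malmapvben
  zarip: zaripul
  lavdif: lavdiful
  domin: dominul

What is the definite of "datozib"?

datozibul

zarip and kohnup both end in -p yet inflect differently (zaripul, kohnpen), so the final letter is not what conditions the rule; the last vowel is.
"datozib" has last vowel 'i'. The stems whose last vowel is 'i' (domin → dominul, zarip → zaripul, lavdif → lavdiful) add -ul.
The other pattern: stems whose last vowel is 'a', 'e' or 'u' delete the last vowel and add -en.
So datozib → datozibul.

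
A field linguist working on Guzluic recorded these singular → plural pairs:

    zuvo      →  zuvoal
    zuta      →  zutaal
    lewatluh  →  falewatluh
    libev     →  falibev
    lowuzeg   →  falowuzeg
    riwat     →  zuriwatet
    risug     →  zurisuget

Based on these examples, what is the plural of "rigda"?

lowuzeg and risug both end in -g yet inflect differently (falowuzeg, zurisuget), so the final letter is not what conditions the rule; the first letter is.
"rigda" begins with r-. The stems beginning with r- (riwat → zuriwatet, risug → zurisuget) add zu- … -et around the stem.
So rigda → zurigdaet.

zurigdaet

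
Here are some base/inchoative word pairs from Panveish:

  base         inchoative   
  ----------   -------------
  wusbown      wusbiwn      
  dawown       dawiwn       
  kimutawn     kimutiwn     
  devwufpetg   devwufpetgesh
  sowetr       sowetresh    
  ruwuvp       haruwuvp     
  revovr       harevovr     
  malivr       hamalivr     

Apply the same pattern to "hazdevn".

sowetr and revovr both end in -r yet inflect differently (sowetresh, harevovr), so the final letter is not what conditions the rule; the second-to-last letter is.
"hazdevn" has second-to-last letter 'v'. The stems whose second-to-last letter is 'v' (ruwuvp → haruwuvp, revovr → harevovr, malivr → hamalivr) add the prefix ha-.
The other patterns: stems whose second-to-last letter is 'w' change the last vowel to 'i'; stems whose second-to-last letter is 't' add -esh.
So hazdevn → hahazdevn.

hahazdevn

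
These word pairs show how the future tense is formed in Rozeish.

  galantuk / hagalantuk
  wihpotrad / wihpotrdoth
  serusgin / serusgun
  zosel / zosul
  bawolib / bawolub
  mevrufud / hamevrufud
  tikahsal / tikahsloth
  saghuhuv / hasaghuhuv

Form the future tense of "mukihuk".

hamukihuk

mevrufud and wihpotrad both end in -d yet inflect differently (hamevrufud, wihpotrdoth), so the final letter is not what conditions the rule; the last vowel is.
"mukihuk" has last vowel 'u'. The stems whose last vowel is 'u' (mevrufud → hamevrufud, saghuhuv → hasaghuhuv, galantuk → hagalantuk) add the prefix ha-.
So mukihuk → hamukihuk.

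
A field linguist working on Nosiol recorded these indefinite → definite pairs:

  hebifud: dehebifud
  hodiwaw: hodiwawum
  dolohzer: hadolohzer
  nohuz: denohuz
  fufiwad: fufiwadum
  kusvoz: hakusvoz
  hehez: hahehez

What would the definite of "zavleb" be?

hazavleb

hebifud and fufiwad both end in -d yet inflect differently (dehebifud, fufiwadum), so the final letter is not what conditions the rule; the last vowel is.
"zavleb" has last vowel 'e'. The stems whose last vowel is 'e' (hehez → hahehez, dolohzer → hadolohzer) add the prefix ha-.
So zavleb → hazavleb.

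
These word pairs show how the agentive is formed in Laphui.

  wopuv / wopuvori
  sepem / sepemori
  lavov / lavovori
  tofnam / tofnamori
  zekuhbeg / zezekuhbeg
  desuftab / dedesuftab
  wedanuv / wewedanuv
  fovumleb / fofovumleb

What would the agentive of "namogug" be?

"namogug" has 3 vowels. The stems with 3 vowels (zekuhbeg → zezekuhbeg, desuftab → dedesuftab, wedanuv → wewedanuv) repeat the first consonant+vowel as a prefix.
The other pattern: stems with 2 vowels add -ori.
So namogug → nanamogug.

nanamogug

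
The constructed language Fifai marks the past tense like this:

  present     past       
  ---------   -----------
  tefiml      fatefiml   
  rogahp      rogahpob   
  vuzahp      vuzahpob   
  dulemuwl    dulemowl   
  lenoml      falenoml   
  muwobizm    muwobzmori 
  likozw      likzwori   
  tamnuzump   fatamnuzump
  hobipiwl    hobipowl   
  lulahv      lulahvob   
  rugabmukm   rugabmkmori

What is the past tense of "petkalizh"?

rogahp and tamnuzump both end in -p yet inflect differently (rogahpob, fatamnuzump), so the final letter is not what conditions the rule; the second-to-last letter is.
"petkalizh" has second-to-last letter 'z'. The stems whose second-to-last letter is 'z' (muwobizm → muwobzmori, likozw → likzwori) delete the last vowel and add -ori.
The other patterns: stems whose second-to-last letter is 'w' change the last vowel to 'o'; stems whose second-to-last letter is 'h' add -ob; stems whose second-to-last letter is 'm' add the prefix fa-.
So petkalizh → petkalzhori.

petkalzhori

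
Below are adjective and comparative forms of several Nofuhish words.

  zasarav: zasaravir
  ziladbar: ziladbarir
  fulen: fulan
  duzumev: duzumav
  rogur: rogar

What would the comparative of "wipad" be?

wipadir

"wipad" has last vowel 'a'. The stems whose last vowel is 'a' (zasarav → zasaravir, ziladbar → ziladbarir) add -ir.
So wipad → wipadir.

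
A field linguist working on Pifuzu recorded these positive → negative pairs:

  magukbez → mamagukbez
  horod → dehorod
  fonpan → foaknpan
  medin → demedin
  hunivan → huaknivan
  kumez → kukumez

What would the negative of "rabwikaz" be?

hunivan and medin both end in -n yet inflect differently (huaknivan, demedin), so the final letter is not what conditions the rule; the last vowel is.
"rabwikaz" has last vowel 'a'. The stems whose last vowel is 'a' (hunivan → huaknivan, fonpan → foaknpan) insert -ak- after the first vowel.
The other patterns: stems whose last vowel is 'e' repeat the first consonant+vowel as a prefix; stems whose last vowel is 'i' or 'o' add the prefix de-.
So rabwikaz → raakbwikaz.

raakbwikaz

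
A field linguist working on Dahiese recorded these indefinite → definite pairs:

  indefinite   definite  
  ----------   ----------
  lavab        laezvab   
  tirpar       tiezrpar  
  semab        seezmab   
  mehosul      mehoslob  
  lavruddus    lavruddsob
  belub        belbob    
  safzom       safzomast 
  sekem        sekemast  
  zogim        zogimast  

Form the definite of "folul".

lavab and belub both end in -b yet inflect differently (laezvab, belbob), so the final letter is not what conditions the rule; the last vowel is.
"folul" has last vowel 'u'. The stems whose last vowel is 'u' (mehosul → mehoslob, lavruddus → lavruddsob, belub → belbob) delete the last vowel and add -ob.
The other patterns: stems whose last vowel is 'a' insert -ez- after the first vowel; stems whose last vowel is 'e', 'i' or 'o' add -ast.
So folul → follob.

follob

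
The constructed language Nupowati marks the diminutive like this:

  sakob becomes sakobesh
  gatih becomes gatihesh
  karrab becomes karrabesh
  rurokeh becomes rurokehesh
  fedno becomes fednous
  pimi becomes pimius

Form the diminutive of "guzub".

guzubesh

sakob and fedno both have last vowel 'o' yet inflect differently (sakobesh, fednous), so the last vowel is not what conditions the rule; whether the stem ends in a vowel or a consonant is.
"guzub" ends in a consonant. The stems ending in a consonant (sakob → sakobesh, gatih → gatihesh, karrab → karrabesh) add -esh.
The other pattern: stems ending in a vowel add -us.
So guzub → guzubesh.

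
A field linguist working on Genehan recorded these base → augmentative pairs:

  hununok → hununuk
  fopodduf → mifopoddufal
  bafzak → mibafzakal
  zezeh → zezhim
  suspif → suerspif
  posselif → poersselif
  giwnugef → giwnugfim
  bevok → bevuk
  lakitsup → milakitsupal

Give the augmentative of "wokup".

posselif and giwnugef both end in -f yet inflect differently (poersselif, giwnugfim), so the final letter is not what conditions the rule; the last vowel is.
"wokup" has last vowel 'u'. The stems whose last vowel is 'u' (lakitsup → milakitsupal, fopodduf → mifopoddufal) add mi- … -al around the stem.
So wokup → miwokupal.

miwokupal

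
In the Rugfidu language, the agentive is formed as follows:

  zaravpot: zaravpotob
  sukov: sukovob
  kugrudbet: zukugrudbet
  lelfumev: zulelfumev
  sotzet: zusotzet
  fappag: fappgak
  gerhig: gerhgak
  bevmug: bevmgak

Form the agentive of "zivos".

zaravpot and kugrudbet both end in -t yet inflect differently (zaravpotob, zukugrudbet), so the final letter is not what conditions the rule; the last vowel is.
"zivos" has last vowel 'o'. The stems whose last vowel is 'o' (zaravpot → zaravpotob, sukov → sukovob) add -ob.
So zivos → zivosob.

zivosob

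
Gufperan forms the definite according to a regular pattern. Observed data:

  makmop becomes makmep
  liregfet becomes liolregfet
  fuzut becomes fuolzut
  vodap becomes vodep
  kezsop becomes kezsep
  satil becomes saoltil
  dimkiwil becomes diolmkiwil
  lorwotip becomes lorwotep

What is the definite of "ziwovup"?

lorwotip and dimkiwil both have last vowel 'i' yet inflect differently (lorwotep, diolmkiwil), so the last vowel is not what conditions the rule; the final letter is.
"ziwovup" ends in -p. The stems ending in -p (vodap → vodep, makmop → makmep, kezsop → kezsep) change the last vowel to 'e'.
The other pattern: stems ending in -l or -t insert -ol- after the first vowel.
So ziwovup → ziwovep.

ziwovep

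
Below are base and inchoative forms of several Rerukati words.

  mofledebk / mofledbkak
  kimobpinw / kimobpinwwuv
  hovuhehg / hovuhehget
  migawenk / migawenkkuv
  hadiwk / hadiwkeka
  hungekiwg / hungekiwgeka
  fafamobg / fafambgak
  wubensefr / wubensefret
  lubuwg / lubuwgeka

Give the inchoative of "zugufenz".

zugufenzzuv

lubuwg and fafamobg both end in -g yet inflect differently (lubuwgeka, fafambgak), so the final letter is not what conditions the rule; the second-to-last letter is.
"zugufenz" has second-to-last letter 'n'. The stems whose second-to-last letter is 'n' (migawenk → migawenkkuv, kimobpinw → kimobpinwwuv) double the final consonant and add -uv.
So zugufenz → zugufenzzuv.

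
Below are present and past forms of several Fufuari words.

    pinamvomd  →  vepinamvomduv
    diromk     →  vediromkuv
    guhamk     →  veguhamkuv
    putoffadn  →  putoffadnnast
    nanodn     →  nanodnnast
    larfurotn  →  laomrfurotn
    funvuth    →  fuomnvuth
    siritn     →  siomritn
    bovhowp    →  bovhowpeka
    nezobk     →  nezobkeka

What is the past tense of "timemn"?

vetimemnuv

"timemn" has second-to-last letter 'm'. The stems whose second-to-last letter is 'm' (pinamvomd → vepinamvomduv, diromk → vediromkuv, guhamk → veguhamkuv) add ve- … -uv around the stem.
So timemn → vetimemnuv.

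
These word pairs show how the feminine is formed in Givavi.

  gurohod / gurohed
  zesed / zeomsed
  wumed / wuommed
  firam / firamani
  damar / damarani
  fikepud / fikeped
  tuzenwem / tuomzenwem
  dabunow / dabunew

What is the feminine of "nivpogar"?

nivpogarani

firam and tuzenwem both end in -m yet inflect differently (firamani, tuomzenwem), so the final letter is not what conditions the rule; the last vowel is.
"nivpogar" has last vowel 'a'. The stems whose last vowel is 'a' (firam → firamani, damar → damarani) add -ani.
The other patterns: stems whose last vowel is 'e' insert -om- after the first vowel; stems whose last vowel is 'o' or 'u' change the last vowel to 'e'.
So nivpogar → nivpogarani.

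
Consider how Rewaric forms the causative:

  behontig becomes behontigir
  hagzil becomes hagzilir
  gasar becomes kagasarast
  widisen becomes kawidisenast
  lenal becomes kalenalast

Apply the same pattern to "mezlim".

hagzil and lenal both end in -l yet inflect differently (hagzilir, kalenalast), so the final letter is not what conditions the rule; the last vowel is.
"mezlim" has last vowel 'i'. The stems whose last vowel is 'i' (behontig → behontigir, hagzil → hagzilir) add -ir.
So mezlim → mezlimir.

mezlimir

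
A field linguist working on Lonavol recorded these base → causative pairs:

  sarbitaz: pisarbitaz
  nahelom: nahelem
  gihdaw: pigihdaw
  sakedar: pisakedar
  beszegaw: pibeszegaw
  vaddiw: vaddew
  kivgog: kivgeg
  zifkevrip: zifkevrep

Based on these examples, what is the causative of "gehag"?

gihdaw and vaddiw both end in -w yet inflect differently (pigihdaw, vaddew), so the final letter is not what conditions the rule; the last vowel is.
"gehag" has last vowel 'a'. The stems whose last vowel is 'a' (sarbitaz → pisarbitaz, gihdaw → pigihdaw, beszegaw → pibeszegaw) add the prefix pi-.
The other pattern: stems whose last vowel is 'i' or 'o' change the last vowel to 'e'.
So gehag → pigehag.

pigehag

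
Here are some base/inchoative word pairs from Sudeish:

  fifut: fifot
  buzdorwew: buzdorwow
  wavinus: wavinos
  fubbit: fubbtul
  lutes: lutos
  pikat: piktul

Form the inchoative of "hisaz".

hiszul

fifut and pikat both end in -t yet inflect differently (fifot, piktul), so the final letter is not what conditions the rule; the last vowel is.
"hisaz" has last vowel 'a'. The one such stem in the data (pikat → piktul) deletes the last vowel and adds -ul (as does fubbit), so the same rule applies.
The other pattern: stems whose last vowel is 'e' or 'u' change the last vowel to 'o'.
So hisaz → hiszul.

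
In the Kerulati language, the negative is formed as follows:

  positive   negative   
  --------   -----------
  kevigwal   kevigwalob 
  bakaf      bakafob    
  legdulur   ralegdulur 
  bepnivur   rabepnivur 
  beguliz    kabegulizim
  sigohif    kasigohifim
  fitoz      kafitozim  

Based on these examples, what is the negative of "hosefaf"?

bakaf and sigohif both end in -f yet inflect differently (bakafob, kasigohifim), so the final letter is not what conditions the rule; the last vowel is.
"hosefaf" has last vowel 'a'. The stems whose last vowel is 'a' (kevigwal → kevigwalob, bakaf → bakafob) add -ob.
So hosefaf → hosefafob.

hosefafob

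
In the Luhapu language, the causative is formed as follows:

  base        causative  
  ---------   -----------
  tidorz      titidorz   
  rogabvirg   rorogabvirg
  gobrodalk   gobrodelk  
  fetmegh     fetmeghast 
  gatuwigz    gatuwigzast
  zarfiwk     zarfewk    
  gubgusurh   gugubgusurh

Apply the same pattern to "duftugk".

fetmegh and gubgusurh both end in -h yet inflect differently (fetmeghast, gugubgusurh), so the final letter is not what conditions the rule; the second-to-last letter is.
"duftugk" has second-to-last letter 'g'. The stems whose second-to-last letter is 'g' (fetmegh → fetmeghast, gatuwigz → gatuwigzast) add -ast.
So duftugk → duftugkast.

duftugkast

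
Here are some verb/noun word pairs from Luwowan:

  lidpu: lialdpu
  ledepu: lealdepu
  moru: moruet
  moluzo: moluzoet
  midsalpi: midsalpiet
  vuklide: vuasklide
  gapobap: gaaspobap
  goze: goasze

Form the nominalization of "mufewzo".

mufewzoet

lidpu and moru both end in -u yet inflect differently (lialdpu, moruet), so the final letter is not what conditions the rule; the first letter is.
"mufewzo" begins with m-. The stems beginning with m- (moru → moruet, moluzo → moluzoet, midsalpi → midsalpiet) add -et.
The other patterns: stems beginning with l- insert -al- after the first vowel; stems beginning with g- or v- insert -as- after the first vowel.
So mufewzo → mufewzoet.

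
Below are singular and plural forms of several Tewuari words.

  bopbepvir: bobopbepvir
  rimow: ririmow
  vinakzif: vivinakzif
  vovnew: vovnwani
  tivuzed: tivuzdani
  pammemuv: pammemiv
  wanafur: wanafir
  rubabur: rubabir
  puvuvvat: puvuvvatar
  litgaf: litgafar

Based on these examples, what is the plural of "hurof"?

huhurof

rimow and vovnew both end in -w yet inflect differently (ririmow, vovnwani), so the final letter is not what conditions the rule; the last vowel is.
"hurof" has last vowel 'o'. The one such stem in the data (rimow → ririmow) repeats the first consonant+vowel as a prefix (as do bopbepvir, vinakzif), so the same rule applies.
So hurof → huhurof.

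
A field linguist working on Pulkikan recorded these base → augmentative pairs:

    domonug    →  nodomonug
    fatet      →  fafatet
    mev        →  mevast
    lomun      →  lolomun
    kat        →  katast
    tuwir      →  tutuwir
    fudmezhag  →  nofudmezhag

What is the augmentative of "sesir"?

sesesir

kat and fatet both end in -t yet inflect differently (katast, fafatet), so the final letter is not what conditions the rule; the number of vowels is.
"sesir" has 2 vowels. The stems with 2 vowels (tuwir → tutuwir, fatet → fafatet, lomun → lolomun) repeat the first consonant+vowel as a prefix.
The other patterns: stems with 1 vowel add -ast; stems with 3 vowels add the prefix no-.
So sesir → sesesir.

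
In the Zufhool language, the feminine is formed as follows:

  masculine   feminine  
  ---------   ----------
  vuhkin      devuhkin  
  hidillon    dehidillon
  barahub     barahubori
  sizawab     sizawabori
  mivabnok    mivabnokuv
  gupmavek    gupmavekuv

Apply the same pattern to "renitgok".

hidillon and mivabnok both have last vowel 'o' yet inflect differently (dehidillon, mivabnokuv), so the last vowel is not what conditions the rule; the final letter is.
"renitgok" ends in -k. The stems ending in -k (mivabnok → mivabnokuv, gupmavek → gupmavekuv) add -uv.
So renitgok → renitgokuv.

renitgokuv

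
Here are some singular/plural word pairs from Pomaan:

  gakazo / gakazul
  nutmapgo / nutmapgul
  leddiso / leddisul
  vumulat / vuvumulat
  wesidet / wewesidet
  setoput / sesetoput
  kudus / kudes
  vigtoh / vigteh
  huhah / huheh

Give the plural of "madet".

mamadet

setoput and kudus both have last vowel 'u' yet inflect differently (sesetoput, kudes), so the last vowel is not what conditions the rule; the final letter is.
"madet" ends in -t. The stems ending in -t (vumulat → vuvumulat, wesidet → wewesidet, setoput → sesetoput) repeat the first consonant+vowel as a prefix.
The other patterns: stems ending in -o drop the final letter and add -ul; stems ending in -h or -s change the last vowel to 'e'.
So madet → mamadet.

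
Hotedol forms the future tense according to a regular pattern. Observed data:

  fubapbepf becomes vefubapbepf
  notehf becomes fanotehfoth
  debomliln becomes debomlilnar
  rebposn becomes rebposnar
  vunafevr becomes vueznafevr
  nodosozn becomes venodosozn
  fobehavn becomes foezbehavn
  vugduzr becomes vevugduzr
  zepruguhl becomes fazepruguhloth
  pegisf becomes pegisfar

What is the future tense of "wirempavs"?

wiezrempavs

"wirempavs" has second-to-last letter 'v'. The stems whose second-to-last letter is 'v' (vunafevr → vueznafevr, fobehavn → foezbehavn) insert -ez- after the first vowel.
The other patterns: stems whose second-to-last letter is 'h' add fa- … -oth around the stem; stems whose second-to-last letter is 'p' or 'z' add the prefix ve-; stems whose second-to-last letter is 'l' or 's' add -ar.
So wirempavs → wiezrempavs.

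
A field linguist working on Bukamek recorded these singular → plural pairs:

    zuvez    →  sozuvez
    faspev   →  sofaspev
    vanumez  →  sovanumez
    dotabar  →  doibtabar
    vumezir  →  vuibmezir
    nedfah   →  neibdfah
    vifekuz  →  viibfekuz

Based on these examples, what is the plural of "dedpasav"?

deibdpasav

zuvez and vifekuz both end in -z yet inflect differently (sozuvez, viibfekuz), so the final letter is not what conditions the rule; the last vowel is.
"dedpasav" has last vowel 'a'. The stems whose last vowel is 'a' (dotabar → doibtabar, nedfah → neibdfah) insert -ib- after the first vowel.
So dedpasav → deibdpasav.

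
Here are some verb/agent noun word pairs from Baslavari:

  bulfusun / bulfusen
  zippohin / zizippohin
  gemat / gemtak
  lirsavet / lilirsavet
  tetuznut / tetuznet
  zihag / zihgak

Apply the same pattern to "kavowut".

kavowet

"kavowut" has last vowel 'u'. The stems whose last vowel is 'u' (bulfusun → bulfusen, tetuznut → tetuznet) change the last vowel to 'e'.
So kavowut → kavowet.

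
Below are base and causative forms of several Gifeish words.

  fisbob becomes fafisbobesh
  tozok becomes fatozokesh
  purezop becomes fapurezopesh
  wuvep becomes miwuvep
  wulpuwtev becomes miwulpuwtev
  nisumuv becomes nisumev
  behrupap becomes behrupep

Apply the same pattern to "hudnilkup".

hudnilkep

purezop and wuvep both end in -p yet inflect differently (fapurezopesh, miwuvep), so the final letter is not what conditions the rule; the last vowel is.
"hudnilkup" has last vowel 'u'. The one such stem in the data (nisumuv → nisumev) changes the last vowel to 'e' (as does behrupap), so the same rule applies.
The other patterns: stems whose last vowel is 'o' add fa- … -esh around the stem; stems whose last vowel is 'e' add the prefix mi-.
So hudnilkup → hudnilkep.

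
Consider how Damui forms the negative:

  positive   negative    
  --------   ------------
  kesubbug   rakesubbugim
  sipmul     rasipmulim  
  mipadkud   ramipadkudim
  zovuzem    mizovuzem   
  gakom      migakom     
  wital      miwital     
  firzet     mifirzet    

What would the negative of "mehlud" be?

sipmul and wital both end in -l yet inflect differently (rasipmulim, miwital), so the final letter is not what conditions the rule; the last vowel is.
"mehlud" has last vowel 'u'. The stems whose last vowel is 'u' (kesubbug → rakesubbugim, sipmul → rasipmulim, mipadkud → ramipadkudim) add ra- … -im around the stem.
So mehlud → ramehludim.

ramehludim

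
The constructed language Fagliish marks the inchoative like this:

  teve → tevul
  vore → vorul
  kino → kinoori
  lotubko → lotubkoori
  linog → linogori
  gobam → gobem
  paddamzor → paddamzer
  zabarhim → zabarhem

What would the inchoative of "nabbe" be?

nabbul

kino and paddamzor both have last vowel 'o' yet inflect differently (kinoori, paddamzer), so the last vowel is not what conditions the rule; the final letter is.
"nabbe" ends in -e. The stems ending in -e (teve → tevul, vore → vorul) drop the final letter and add -ul.
So nabbe → nabbul.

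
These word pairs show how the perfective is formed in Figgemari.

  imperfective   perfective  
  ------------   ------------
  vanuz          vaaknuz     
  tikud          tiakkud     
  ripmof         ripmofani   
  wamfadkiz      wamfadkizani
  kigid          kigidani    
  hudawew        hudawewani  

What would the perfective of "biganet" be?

vanuz and wamfadkiz both end in -z yet inflect differently (vaaknuz, wamfadkizani), so the final letter is not what conditions the rule; the last vowel is.
"biganet" has last vowel 'e'. The one such stem in the data (hudawew → hudawewani) adds -ani, so the same rule applies.
The other pattern: stems whose last vowel is 'u' insert -ak- after the first vowel.
So biganet → biganetani.

biganetani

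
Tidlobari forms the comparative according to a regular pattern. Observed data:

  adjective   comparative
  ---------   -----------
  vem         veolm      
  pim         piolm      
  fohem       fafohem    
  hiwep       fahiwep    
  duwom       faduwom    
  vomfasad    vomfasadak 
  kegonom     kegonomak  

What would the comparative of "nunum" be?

vem and fohem both end in -m yet inflect differently (veolm, fafohem), so the final letter is not what conditions the rule; the number of vowels is.
"nunum" has 2 vowels. The stems with 2 vowels (fohem → fafohem, hiwep → fahiwep, duwom → faduwom) add the prefix fa-.
The other patterns: stems with 1 vowel insert -ol- after the first vowel; stems with 3 vowels add -ak.
So nunum → fanunum.

fanunum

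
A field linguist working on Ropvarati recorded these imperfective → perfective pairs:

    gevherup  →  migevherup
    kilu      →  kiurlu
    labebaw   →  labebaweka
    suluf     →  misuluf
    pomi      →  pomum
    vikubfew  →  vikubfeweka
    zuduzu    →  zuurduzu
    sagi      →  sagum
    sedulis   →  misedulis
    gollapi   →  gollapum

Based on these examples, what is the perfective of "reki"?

rekum

sagi and sedulis both have last vowel 'i' yet inflect differently (sagum, misedulis), so the last vowel is not what conditions the rule; the final letter is.
"reki" ends in -i. The stems ending in -i (sagi → sagum, gollapi → gollapum, pomi → pomum) drop the final letter and add -um.
The other patterns: stems ending in -w add -eka; stems ending in -u insert -ur- after the first vowel; stems ending in -f, -p or -s add the prefix mi-.
So reki → rekum.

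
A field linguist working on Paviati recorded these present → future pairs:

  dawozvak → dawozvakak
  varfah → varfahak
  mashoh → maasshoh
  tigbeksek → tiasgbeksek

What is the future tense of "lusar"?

varfah and mashoh both end in -h yet inflect differently (varfahak, maasshoh), so the final letter is not what conditions the rule; the last vowel is.
"lusar" has last vowel 'a'. The stems whose last vowel is 'a' (dawozvak → dawozvakak, varfah → varfahak) add -ak.
The other pattern: stems whose last vowel is 'e' or 'o' insert -as- after the first vowel.
So lusar → lusarak.

lusarak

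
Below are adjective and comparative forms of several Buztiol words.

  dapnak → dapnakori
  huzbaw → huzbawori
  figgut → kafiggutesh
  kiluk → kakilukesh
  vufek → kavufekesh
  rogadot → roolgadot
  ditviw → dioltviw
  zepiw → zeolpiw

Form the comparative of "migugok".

dapnak and kiluk both end in -k yet inflect differently (dapnakori, kakilukesh), so the final letter is not what conditions the rule; the last vowel is.
"migugok" has last vowel 'o'. The one such stem in the data (rogadot → roolgadot) inserts -ol- after the first vowel (as do ditviw, zepiw), so the same rule applies.
The other patterns: stems whose last vowel is 'a' add -ori; stems whose last vowel is 'e' or 'u' add ka- … -esh around the stem.
So migugok → miolgugok.

miolgugok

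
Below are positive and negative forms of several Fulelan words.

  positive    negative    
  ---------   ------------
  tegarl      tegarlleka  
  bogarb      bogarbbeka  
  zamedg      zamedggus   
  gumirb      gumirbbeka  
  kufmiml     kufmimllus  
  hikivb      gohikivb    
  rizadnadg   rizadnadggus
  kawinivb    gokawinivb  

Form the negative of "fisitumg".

kawinivb and bogarb both end in -b yet inflect differently (gokawinivb, bogarbbeka), so the final letter is not what conditions the rule; the second-to-last letter is.
"fisitumg" has second-to-last letter 'm'. The one such stem in the data (kufmiml → kufmimllus) doubles the final consonant and adds -us (as do rizadnadg, zamedg), so the same rule applies.
The other patterns: stems whose second-to-last letter is 'v' add the prefix go-; stems whose second-to-last letter is 'r' double the final consonant and add -eka.
So fisitumg → fisitumggus.

fisitumggus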